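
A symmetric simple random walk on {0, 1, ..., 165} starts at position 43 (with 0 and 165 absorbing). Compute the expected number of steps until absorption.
E[τ | X_0 = 43] = 5246

Let v_k = E[τ | X_0 = k]. Boundary: v_0 = v_165 = 0. Recurrence: v_k = 1 + (v_{k-1} + v_{k+1})/2 for 1 ≤ k ≤ 164. The particular solution to v_k − (v_{k-1} + v_{k+1})/2 = 1 is v_k = −k^2. Adding homogeneous solution A + B k and matching boundaries gives v_k = k (165 − k). Substituting k = 43: v_43 = 43 · 122 = 5246.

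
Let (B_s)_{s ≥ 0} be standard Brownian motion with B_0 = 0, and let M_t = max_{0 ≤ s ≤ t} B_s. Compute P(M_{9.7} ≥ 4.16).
P(M_{9.7} ≥ 4.16) = 2·P(B_{9.7} ≥ 4.16) = 2(1 − Φ(4.16/√9.7)) ≈ 0.1816

By the reflection principle for Brownian motion, P(M_t ≥ a) = 2 · P(B_t ≥ a) for a ≥ 0. Since B_t ~ N(0, t), P(B_t ≥ 4.16) = 1 − Φ(4.16/√t) = 1 − Φ(4.16/√9.7) = 1 − Φ(1.3357). So
  P(M_{9.7} ≥ 4.16) = 2(1 − Φ(1.3357)) ≈ 0.1816.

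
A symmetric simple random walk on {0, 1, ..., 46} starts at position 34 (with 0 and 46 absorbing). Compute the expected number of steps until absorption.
E[τ | X_0 = 34] = 408

Let v_k = E[τ | X_0 = k]. Boundary: v_0 = v_46 = 0. Recurrence: v_k = 1 + (v_{k-1} + v_{k+1})/2 for 1 ≤ k ≤ 45. The particular solution to v_k − (v_{k-1} + v_{k+1})/2 = 1 is v_k = −k^2. Adding homogeneous solution A + B k and matching boundaries gives v_k = k (46 − k). Substituting k = 34: v_34 = 34 · 12 = 408.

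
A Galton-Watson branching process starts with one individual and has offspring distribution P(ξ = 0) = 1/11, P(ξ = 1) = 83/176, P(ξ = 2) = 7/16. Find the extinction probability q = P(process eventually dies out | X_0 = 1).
q = 16/77

The pgf is f(s) = 1/11 + 83/176·s + 7/16·s². The extinction probability q is the smallest fixed point of f in [0, 1]. Setting s = f(s):
  7/16·s² + (83/176 − 1)·s + 1/11 = 0
  7/16·s² − (1/11 + 7/16)·s + 1/11 = 0
which factors as (s − 1)·(7/16·s − 1/11) = 0, giving roots s = 1 and s = (1/11)/(7/16) = 16/77.
Mean offspring μ = 83/176 + 2·7/16 = 237/176 > 1 (supercritical), so q < 1. The extinction probability is the smaller root: q = (1/11)/(7/16) = 16/77.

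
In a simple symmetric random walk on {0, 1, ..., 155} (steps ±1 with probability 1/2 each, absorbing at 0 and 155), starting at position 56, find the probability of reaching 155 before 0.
P(hit 155 before 0) = 56/155

Let u_k = P(hit 155 before 0 | start at k). Then u_0 = 0, u_155 = 1, and u_k = u_{k-1}/2 + u_{k+1}/2 for 1 ≤ k ≤ 154. This harmonic recurrence is solved by u_k = k/155, giving u_56 = 56/155.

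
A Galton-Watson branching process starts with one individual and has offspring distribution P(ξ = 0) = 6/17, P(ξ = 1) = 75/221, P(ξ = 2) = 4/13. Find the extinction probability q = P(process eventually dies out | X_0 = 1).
q = 1

Mean offspring μ = 0·6/17 + 1·75/221 + 2·4/13 = 211/221 ≤ 1. For μ ≤ 1 with offspring not concentrated at 1, the Galton-Watson process goes extinct almost surely, so q = 1.
(Algebraic check: The pgf is f(s) = 6/17 + 75/221·s + 4/13·s². The extinction probability q is the smallest fixed point of f in [0, 1]. Setting s = f(s):
  4/13·s² + (75/221 − 1)·s + 6/17 = 0
  4/13·s² − (6/17 + 4/13)·s + 6/17 = 0
which factors as (s − 1)·(4/13·s − 6/17) = 0, giving roots s = 1 and s = (6/17)/(4/13) = 39/34. Since 39/34 ≥ 1, the smallest root in [0, 1] is s = 1.)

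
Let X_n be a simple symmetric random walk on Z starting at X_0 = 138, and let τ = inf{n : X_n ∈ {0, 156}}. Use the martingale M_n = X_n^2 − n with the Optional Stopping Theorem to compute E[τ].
E[τ] = 2484

M_n = X_n^2 − n is a martingale (since E[X_{n+1}^2 | F_n] = X_n^2 + 1). By OST (τ has finite mean in a bounded region), E[M_τ] = E[M_0] = X_0^2 − 0 = 138^2 = 19044. Also E[M_τ] = E[X_τ^2] − E[τ]. The walk exits at 0 or 156, with P(hit 156 first) = 138/156, so E[X_τ^2] = 156^2 · 138/156 + 0 = 21528. Thus E[τ] = E[X_τ^2] − E[M_τ] = 21528 − 19044 = 2484 = 138(156 − 138) = 2484.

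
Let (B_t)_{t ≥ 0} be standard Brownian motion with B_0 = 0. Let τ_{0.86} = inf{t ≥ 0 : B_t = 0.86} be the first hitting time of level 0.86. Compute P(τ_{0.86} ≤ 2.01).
P(τ_{0.86} ≤ 2.01) = 2(1 − Φ(0.86/√2.01)) = 2(1 − Φ(0.6066)) ≈ 0.5441

By the reflection principle for standard BM, P(τ_b ≤ t) = 2 · P(B_t ≥ b). Since B_t ~ N(0, t), P(B_t ≥ 0.86) = 1 − Φ(0.86/√t) = 1 − Φ(0.86/√2.01) = 1 − Φ(0.6066) ≈ 0.27206. Doubling: P(τ_{0.86} ≤ 2.01) ≈ 2 · 0.27206 = 0.54412 ≈ 0.5441.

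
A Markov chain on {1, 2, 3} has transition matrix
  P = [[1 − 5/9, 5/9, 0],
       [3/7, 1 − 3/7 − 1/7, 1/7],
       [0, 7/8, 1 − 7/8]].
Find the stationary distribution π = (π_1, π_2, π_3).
π = (63/158, 245/474, 20/237)

This is a birth-death chain on three states, which satisfies detailed balance: π_1 · P_{12} = π_2 · P_{21} and π_2 · P_{23} = π_3 · P_{32}.
From π_1 · 5/9 = π_2 · 3/7: π_2/π_1 = (5/9)/(3/7) = 35/27.
From π_2 · 1/7 = π_3 · 7/8: π_3/π_2 = (1/7)/(7/8) = 8/49.
Take π_1 proportional to 1; then unnormalized π = (1, 35/27, 40/189). Normalize by dividing by the sum 158/63:
  π = (63/158, 245/474, 20/237).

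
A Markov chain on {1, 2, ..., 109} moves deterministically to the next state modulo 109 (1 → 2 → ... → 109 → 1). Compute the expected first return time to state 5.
E[T_5 | X_0 = 5] = 109

The chain cycles deterministically, so starting at state 5 it returns in exactly 109 steps. Equivalently, the stationary distribution is uniform π_j = 1/109 for every state j, so by Kac's formula E[T_5] = 1/π_5 = 109.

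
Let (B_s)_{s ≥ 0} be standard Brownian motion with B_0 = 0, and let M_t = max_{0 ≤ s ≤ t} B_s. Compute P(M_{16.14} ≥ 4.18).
P(M_{16.14} ≥ 4.18) = 2·P(B_{16.14} ≥ 4.18) = 2(1 − Φ(4.18/√16.14)) ≈ 0.2981

By the reflection principle for Brownian motion, P(M_t ≥ a) = 2 · P(B_t ≥ a) for a ≥ 0. Since B_t ~ N(0, t), P(B_t ≥ 4.18) = 1 − Φ(4.18/√t) = 1 − Φ(4.18/√16.14) = 1 − Φ(1.0405). So
  P(M_{16.14} ≥ 4.18) = 2(1 − Φ(1.0405)) ≈ 0.2981.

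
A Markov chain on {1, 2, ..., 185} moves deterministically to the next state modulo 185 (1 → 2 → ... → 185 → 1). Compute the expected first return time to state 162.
E[T_162 | X_0 = 162] = 185

The chain cycles deterministically, so starting at state 162 it returns in exactly 185 steps. Equivalently, the stationary distribution is uniform π_j = 1/185 for every state j, so by Kac's formula E[T_162] = 1/π_162 = 185.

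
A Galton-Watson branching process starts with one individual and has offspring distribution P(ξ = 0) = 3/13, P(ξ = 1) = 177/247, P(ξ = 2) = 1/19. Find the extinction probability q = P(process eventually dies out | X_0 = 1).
q = 1

Mean offspring μ = 0·3/13 + 1·177/247 + 2·1/19 = 203/247 ≤ 1. For μ ≤ 1 with offspring not concentrated at 1, the Galton-Watson process goes extinct almost surely, so q = 1.
(Algebraic check: The pgf is f(s) = 3/13 + 177/247·s + 1/19·s². The extinction probability q is the smallest fixed point of f in [0, 1]. Setting s = f(s):
  1/19·s² + (177/247 − 1)·s + 3/13 = 0
  1/19·s² − (3/13 + 1/19)·s + 3/13 = 0
which factors as (s − 1)·(1/19·s − 3/13) = 0, giving roots s = 1 and s = (3/13)/(1/19) = 57/13. Since 57/13 ≥ 1, the smallest root in [0, 1] is s = 1.)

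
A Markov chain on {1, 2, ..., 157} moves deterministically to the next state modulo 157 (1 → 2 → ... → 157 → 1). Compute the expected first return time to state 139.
E[T_139 | X_0 = 139] = 157

The chain cycles deterministically, so starting at state 139 it returns in exactly 157 steps. Equivalently, the stationary distribution is uniform π_j = 1/157 for every state j, so by Kac's formula E[T_139] = 1/π_139 = 157.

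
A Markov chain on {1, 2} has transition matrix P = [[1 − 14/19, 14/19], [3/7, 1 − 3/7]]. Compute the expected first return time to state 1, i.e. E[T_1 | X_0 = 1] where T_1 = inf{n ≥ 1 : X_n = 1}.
E[T_1 | X_0 = 1] = 1/π_1 = 155/57

For an irreducible recurrent Markov chain with stationary distribution π, E[T_i | X_0 = i] = 1/π_i (Kac's formula). Here π_1 = (3/7)/(14/19 + 3/7) = (3/7)/(155/133) = 57/155, so E[T_1 | X_0 = 1] = 1/π_1 = (14/19 + 3/7)/(3/7) = (155/133)/(3/7) = 155/57.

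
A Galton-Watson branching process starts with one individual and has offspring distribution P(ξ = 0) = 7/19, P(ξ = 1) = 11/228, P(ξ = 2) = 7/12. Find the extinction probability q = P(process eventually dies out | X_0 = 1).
q = 12/19

The pgf is f(s) = 7/19 + 11/228·s + 7/12·s². The extinction probability q is the smallest fixed point of f in [0, 1]. Setting s = f(s):
  7/12·s² + (11/228 − 1)·s + 7/19 = 0
  7/12·s² − (7/19 + 7/12)·s + 7/19 = 0
which factors as (s − 1)·(7/12·s − 7/19) = 0, giving roots s = 1 and s = (7/19)/(7/12) = 12/19.
Mean offspring μ = 11/228 + 2·7/12 = 277/228 > 1 (supercritical), so q < 1. The extinction probability is the smaller root: q = (7/19)/(7/12) = 12/19.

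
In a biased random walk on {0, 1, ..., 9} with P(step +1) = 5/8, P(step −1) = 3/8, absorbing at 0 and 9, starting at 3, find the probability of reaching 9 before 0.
P(hit 9 before 0) = (1 − (3/5)^3) / (1 − (3/5)^9) = 15625/19729

Let u_k denote P(reach 9 before 0 | start at k). Boundary: u_0 = 0, u_9 = 1. Recurrence: u_k = 5/8·u_{k+1} + 3/8·u_{k-1} for 1 ≤ k ≤ 8. Try u_k = A + B·r^k with r = q/p = (3/8)/(5/8) = 3/5. Substitution satisfies the recurrence; boundary conditions give:
  u_k = (1 − r^k) / (1 − r^N) = (1 − (3/5)^3) / (1 − (3/5)^9) = 15625/19729.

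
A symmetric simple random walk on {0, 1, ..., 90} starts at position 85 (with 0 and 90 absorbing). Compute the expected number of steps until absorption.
E[τ | X_0 = 85] = 425

Let v_k = E[τ | X_0 = k]. Boundary: v_0 = v_90 = 0. Recurrence: v_k = 1 + (v_{k-1} + v_{k+1})/2 for 1 ≤ k ≤ 89. The particular solution to v_k − (v_{k-1} + v_{k+1})/2 = 1 is v_k = −k^2. Adding homogeneous solution A + B k and matching boundaries gives v_k = k (90 − k). Substituting k = 85: v_85 = 85 · 5 = 425.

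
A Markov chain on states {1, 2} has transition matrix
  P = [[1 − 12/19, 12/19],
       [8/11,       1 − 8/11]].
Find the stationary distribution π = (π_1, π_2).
π_1 = 38/71, π_2 = 33/71

Solve πP = π with π_1 + π_2 = 1. From πP = π: π_1 · (1 − 12/19) + π_2 · 8/11 = π_1 ⇒ π_2 · 8/11 = π_1 · 12/19 ⇒ π_2/π_1 = (12/19)/(8/11) = 33/38. Together with π_1 + π_2 = 1:
  π_1 = (8/11)/(12/19 + 8/11) = (8/11)/(284/209) = 38/71,
  π_2 = (12/19)/(12/19 + 8/11) = (12/19)/(284/209) = 33/71.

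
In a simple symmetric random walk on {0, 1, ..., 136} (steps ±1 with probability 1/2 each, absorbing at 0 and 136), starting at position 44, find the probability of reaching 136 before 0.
P(hit 136 before 0) = 44/136 = 11/34

Let u_k = P(hit 136 before 0 | start at k). Then u_0 = 0, u_136 = 1, and u_k = u_{k-1}/2 + u_{k+1}/2 for 1 ≤ k ≤ 135. This harmonic recurrence is solved by u_k = k/136, giving u_44 = 44/136 = 11/34.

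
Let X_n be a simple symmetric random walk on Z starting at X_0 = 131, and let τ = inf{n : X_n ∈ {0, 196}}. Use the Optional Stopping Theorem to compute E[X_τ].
E[X_τ] = 131

X_n is a martingale and τ is a bounded-mean stopping time (indeed τ is finite a.s. with bounded expectation since the walk is in a bounded region). By the OST, E[X_τ] = E[X_0] = 131. Equivalently: E[X_τ] = 196 · P(hit 196 first) + 0 · P(hit 0 first) = 196 · (131/196) = 131.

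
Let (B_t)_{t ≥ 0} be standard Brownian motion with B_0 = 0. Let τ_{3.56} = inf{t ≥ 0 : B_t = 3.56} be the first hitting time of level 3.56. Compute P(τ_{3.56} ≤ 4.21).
P(τ_{3.56} ≤ 4.21) = 2(1 − Φ(3.56/√4.21)) = 2(1 − Φ(1.7350)) ≈ 0.0827

By the reflection principle for standard BM, P(τ_b ≤ t) = 2 · P(B_t ≥ b). Since B_t ~ N(0, t), P(B_t ≥ 3.56) = 1 − Φ(3.56/√t) = 1 − Φ(3.56/√4.21) = 1 − Φ(1.7350) ≈ 0.04137. Doubling: P(τ_{3.56} ≤ 4.21) ≈ 2 · 0.04137 = 0.08274 ≈ 0.0827.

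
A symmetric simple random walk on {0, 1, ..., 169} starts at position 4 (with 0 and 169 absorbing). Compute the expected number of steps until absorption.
E[τ | X_0 = 4] = 660

Let v_k = E[τ | X_0 = k]. Boundary: v_0 = v_169 = 0. Recurrence: v_k = 1 + (v_{k-1} + v_{k+1})/2 for 1 ≤ k ≤ 168. The particular solution to v_k − (v_{k-1} + v_{k+1})/2 = 1 is v_k = −k^2. Adding homogeneous solution A + B k and matching boundaries gives v_k = k (169 − k). Substituting k = 4: v_4 = 4 · 165 = 660.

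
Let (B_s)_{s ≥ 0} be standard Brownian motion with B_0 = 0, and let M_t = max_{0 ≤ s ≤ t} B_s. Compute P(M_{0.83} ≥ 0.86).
P(M_{0.83} ≥ 0.86) = 2·P(B_{0.83} ≥ 0.86) = 2(1 − Φ(0.86/√0.83)) ≈ 0.3452

By the reflection principle for Brownian motion, P(M_t ≥ a) = 2 · P(B_t ≥ a) for a ≥ 0. Since B_t ~ N(0, t), P(B_t ≥ 0.86) = 1 − Φ(0.86/√t) = 1 − Φ(0.86/√0.83) = 1 − Φ(0.9440). So
  P(M_{0.83} ≥ 0.86) = 2(1 − Φ(0.9440)) ≈ 0.3452.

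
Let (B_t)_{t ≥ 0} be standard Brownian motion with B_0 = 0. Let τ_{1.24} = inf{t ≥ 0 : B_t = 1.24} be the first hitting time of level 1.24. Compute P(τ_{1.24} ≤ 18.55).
P(τ_{1.24} ≤ 18.55) = 2(1 − Φ(1.24/√18.55)) = 2(1 − Φ(0.2879)) ≈ 0.7734

By the reflection principle for standard BM, P(τ_b ≤ t) = 2 · P(B_t ≥ b). Since B_t ~ N(0, t), P(B_t ≥ 1.24) = 1 − Φ(1.24/√t) = 1 − Φ(1.24/√18.55) = 1 − Φ(0.2879) ≈ 0.38671. Doubling: P(τ_{1.24} ≤ 18.55) ≈ 2 · 0.38671 = 0.77342 ≈ 0.7734.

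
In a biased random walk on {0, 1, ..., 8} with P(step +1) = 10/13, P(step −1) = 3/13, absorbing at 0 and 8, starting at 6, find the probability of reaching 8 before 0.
P(hit 8 before 0) = (1 − (3/10)^6) / (1 − (3/10)^8) = 1098100/1098829

Let u_k denote P(reach 8 before 0 | start at k). Boundary: u_0 = 0, u_8 = 1. Recurrence: u_k = 10/13·u_{k+1} + 3/13·u_{k-1} for 1 ≤ k ≤ 7. Try u_k = A + B·r^k with r = q/p = (3/13)/(10/13) = 3/10. Substitution satisfies the recurrence; boundary conditions give:
  u_k = (1 − r^k) / (1 − r^N) = (1 − (3/10)^6) / (1 − (3/10)^8) = 1098100/1098829.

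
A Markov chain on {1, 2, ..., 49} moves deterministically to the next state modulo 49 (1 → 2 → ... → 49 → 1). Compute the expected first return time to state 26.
E[T_26 | X_0 = 26] = 49

The chain cycles deterministically, so starting at state 26 it returns in exactly 49 steps. Equivalently, the stationary distribution is uniform π_j = 1/49 for every state j, so by Kac's formula E[T_26] = 1/π_26 = 49.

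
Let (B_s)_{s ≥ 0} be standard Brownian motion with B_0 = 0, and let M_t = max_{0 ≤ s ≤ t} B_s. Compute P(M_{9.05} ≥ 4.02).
P(M_{9.05} ≥ 4.02) = 2·P(B_{9.05} ≥ 4.02) = 2(1 − Φ(4.02/√9.05)) ≈ 0.1815

By the reflection principle for Brownian motion, P(M_t ≥ a) = 2 · P(B_t ≥ a) for a ≥ 0. Since B_t ~ N(0, t), P(B_t ≥ 4.02) = 1 − Φ(4.02/√t) = 1 − Φ(4.02/√9.05) = 1 − Φ(1.3363). So
  P(M_{9.05} ≥ 4.02) = 2(1 − Φ(1.3363)) ≈ 0.1815.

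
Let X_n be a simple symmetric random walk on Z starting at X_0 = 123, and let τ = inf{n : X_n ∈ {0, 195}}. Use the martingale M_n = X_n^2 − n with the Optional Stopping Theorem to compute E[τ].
E[τ] = 8856

M_n = X_n^2 − n is a martingale (since E[X_{n+1}^2 | F_n] = X_n^2 + 1). By OST (τ has finite mean in a bounded region), E[M_τ] = E[M_0] = X_0^2 − 0 = 123^2 = 15129. Also E[M_τ] = E[X_τ^2] − E[τ]. The walk exits at 0 or 195, with P(hit 195 first) = 123/195, so E[X_τ^2] = 195^2 · 123/195 + 0 = 23985. Thus E[τ] = E[X_τ^2] − E[M_τ] = 23985 − 15129 = 8856 = 123(195 − 123) = 8856.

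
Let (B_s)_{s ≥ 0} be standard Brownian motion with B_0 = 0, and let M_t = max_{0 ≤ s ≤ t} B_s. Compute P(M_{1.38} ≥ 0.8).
P(M_{1.38} ≥ 0.8) = 2·P(B_{1.38} ≥ 0.8) = 2(1 − Φ(0.8/√1.38)) ≈ 0.4959

By the reflection principle for Brownian motion, P(M_t ≥ a) = 2 · P(B_t ≥ a) for a ≥ 0. Since B_t ~ N(0, t), P(B_t ≥ 0.8) = 1 − Φ(0.8/√t) = 1 − Φ(0.8/√1.38) = 1 − Φ(0.6810). So
  P(M_{1.38} ≥ 0.8) = 2(1 − Φ(0.6810)) ≈ 0.4959.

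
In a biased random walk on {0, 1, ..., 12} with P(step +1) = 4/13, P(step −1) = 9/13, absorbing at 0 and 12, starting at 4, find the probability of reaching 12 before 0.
P(hit 12 before 0) = (1 − (9/4)^4) / (1 − (9/4)^12) = 65536/44791873

Let u_k denote P(reach 12 before 0 | start at k). Boundary: u_0 = 0, u_12 = 1. Recurrence: u_k = 4/13·u_{k+1} + 9/13·u_{k-1} for 1 ≤ k ≤ 11. Try u_k = A + B·r^k with r = q/p = (9/13)/(4/13) = 9/4. Substitution satisfies the recurrence; boundary conditions give:
  u_k = (1 − r^k) / (1 − r^N) = (1 − (9/4)^4) / (1 − (9/4)^12) = 65536/44791873.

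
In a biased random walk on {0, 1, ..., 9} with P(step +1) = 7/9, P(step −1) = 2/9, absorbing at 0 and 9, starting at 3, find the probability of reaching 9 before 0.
P(hit 9 before 0) = (1 − (2/7)^3) / (1 − (2/7)^9) = 117649/120457

Let u_k denote P(reach 9 before 0 | start at k). Boundary: u_0 = 0, u_9 = 1. Recurrence: u_k = 7/9·u_{k+1} + 2/9·u_{k-1} for 1 ≤ k ≤ 8. Try u_k = A + B·r^k with r = q/p = (2/9)/(7/9) = 2/7. Substitution satisfies the recurrence; boundary conditions give:
  u_k = (1 − r^k) / (1 − r^N) = (1 − (2/7)^3) / (1 − (2/7)^9) = 117649/120457.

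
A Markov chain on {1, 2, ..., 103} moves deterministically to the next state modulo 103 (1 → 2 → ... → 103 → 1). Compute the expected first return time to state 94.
E[T_94 | X_0 = 94] = 103

The chain cycles deterministically, so starting at state 94 it returns in exactly 103 steps. Equivalently, the stationary distribution is uniform π_j = 1/103 for every state j, so by Kac's formula E[T_94] = 1/π_94 = 103.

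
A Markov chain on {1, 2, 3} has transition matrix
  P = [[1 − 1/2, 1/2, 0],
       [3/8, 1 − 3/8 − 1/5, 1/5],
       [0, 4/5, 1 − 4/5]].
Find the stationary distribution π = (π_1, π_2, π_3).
π = (3/8, 1/2, 1/8)

This is a birth-death chain on three states, which satisfies detailed balance: π_1 · P_{12} = π_2 · P_{21} and π_2 · P_{23} = π_3 · P_{32}.
From π_1 · 1/2 = π_2 · 3/8: π_2/π_1 = (1/2)/(3/8) = 4/3.
From π_2 · 1/5 = π_3 · 4/5: π_3/π_2 = (1/5)/(4/5) = 1/4.
Take π_1 proportional to 1; then unnormalized π = (1, 4/3, 1/3). Normalize by dividing by the sum 8/3:
  π = (3/8, 1/2, 1/8).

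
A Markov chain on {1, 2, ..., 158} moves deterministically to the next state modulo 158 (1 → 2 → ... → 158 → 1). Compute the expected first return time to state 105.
E[T_105 | X_0 = 105] = 158

The chain cycles deterministically, so starting at state 105 it returns in exactly 158 steps. Equivalently, the stationary distribution is uniform π_j = 1/158 for every state j, so by Kac's formula E[T_105] = 1/π_105 = 158.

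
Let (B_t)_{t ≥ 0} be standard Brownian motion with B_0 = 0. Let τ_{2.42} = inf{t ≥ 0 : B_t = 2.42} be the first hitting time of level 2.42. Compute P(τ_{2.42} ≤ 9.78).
P(τ_{2.42} ≤ 9.78) = 2(1 − Φ(2.42/√9.78)) = 2(1 − Φ(0.7738)) ≈ 0.4390

By the reflection principle for standard BM, P(τ_b ≤ t) = 2 · P(B_t ≥ b). Since B_t ~ N(0, t), P(B_t ≥ 2.42) = 1 − Φ(2.42/√t) = 1 − Φ(2.42/√9.78) = 1 − Φ(0.7738) ≈ 0.21952. Doubling: P(τ_{2.42} ≤ 9.78) ≈ 2 · 0.21952 = 0.43904 ≈ 0.4390.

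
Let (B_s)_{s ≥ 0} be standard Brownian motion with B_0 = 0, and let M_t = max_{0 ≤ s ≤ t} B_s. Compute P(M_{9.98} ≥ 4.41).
P(M_{9.98} ≥ 4.41) = 2·P(B_{9.98} ≥ 4.41) = 2(1 − Φ(4.41/√9.98)) ≈ 0.1627

By the reflection principle for Brownian motion, P(M_t ≥ a) = 2 · P(B_t ≥ a) for a ≥ 0. Since B_t ~ N(0, t), P(B_t ≥ 4.41) = 1 − Φ(4.41/√t) = 1 − Φ(4.41/√9.98) = 1 − Φ(1.3960). So
  P(M_{9.98} ≥ 4.41) = 2(1 − Φ(1.3960)) ≈ 0.1627.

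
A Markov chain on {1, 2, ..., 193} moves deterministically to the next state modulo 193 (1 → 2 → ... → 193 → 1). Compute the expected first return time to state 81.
E[T_81 | X_0 = 81] = 193

The chain cycles deterministically, so starting at state 81 it returns in exactly 193 steps. Equivalently, the stationary distribution is uniform π_j = 1/193 for every state j, so by Kac's formula E[T_81] = 1/π_81 = 193.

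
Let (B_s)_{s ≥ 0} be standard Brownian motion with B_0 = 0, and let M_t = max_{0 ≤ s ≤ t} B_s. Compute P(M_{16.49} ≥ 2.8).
P(M_{16.49} ≥ 2.8) = 2·P(B_{16.49} ≥ 2.8) = 2(1 − Φ(2.8/√16.49)) ≈ 0.4905

By the reflection principle for Brownian motion, P(M_t ≥ a) = 2 · P(B_t ≥ a) for a ≥ 0. Since B_t ~ N(0, t), P(B_t ≥ 2.8) = 1 − Φ(2.8/√t) = 1 − Φ(2.8/√16.49) = 1 − Φ(0.6895). So
  P(M_{16.49} ≥ 2.8) = 2(1 − Φ(0.6895)) ≈ 0.4905.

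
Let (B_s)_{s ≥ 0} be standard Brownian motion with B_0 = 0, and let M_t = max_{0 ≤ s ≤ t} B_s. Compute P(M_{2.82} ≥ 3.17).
P(M_{2.82} ≥ 3.17) = 2·P(B_{2.82} ≥ 3.17) = 2(1 − Φ(3.17/√2.82)) ≈ 0.0591

By the reflection principle for Brownian motion, P(M_t ≥ a) = 2 · P(B_t ≥ a) for a ≥ 0. Since B_t ~ N(0, t), P(B_t ≥ 3.17) = 1 − Φ(3.17/√t) = 1 − Φ(3.17/√2.82) = 1 − Φ(1.8877). So
  P(M_{2.82} ≥ 3.17) = 2(1 − Φ(1.8877)) ≈ 0.0591.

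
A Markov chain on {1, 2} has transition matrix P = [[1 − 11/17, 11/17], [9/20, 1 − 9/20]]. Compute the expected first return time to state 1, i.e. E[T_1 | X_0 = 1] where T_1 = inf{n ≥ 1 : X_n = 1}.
E[T_1 | X_0 = 1] = 1/π_1 = 373/153

For an irreducible recurrent Markov chain with stationary distribution π, E[T_i | X_0 = i] = 1/π_i (Kac's formula). Here π_1 = (9/20)/(11/17 + 9/20) = (9/20)/(373/340) = 153/373, so E[T_1 | X_0 = 1] = 1/π_1 = (11/17 + 9/20)/(9/20) = (373/340)/(9/20) = 373/153.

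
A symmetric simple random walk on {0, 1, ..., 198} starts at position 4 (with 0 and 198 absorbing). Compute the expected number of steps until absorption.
E[τ | X_0 = 4] = 776

Let v_k = E[τ | X_0 = k]. Boundary: v_0 = v_198 = 0. Recurrence: v_k = 1 + (v_{k-1} + v_{k+1})/2 for 1 ≤ k ≤ 197. The particular solution to v_k − (v_{k-1} + v_{k+1})/2 = 1 is v_k = −k^2. Adding homogeneous solution A + B k and matching boundaries gives v_k = k (198 − k). Substituting k = 4: v_4 = 4 · 194 = 776.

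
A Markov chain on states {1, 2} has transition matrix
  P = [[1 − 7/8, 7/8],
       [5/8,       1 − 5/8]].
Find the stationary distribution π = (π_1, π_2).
π_1 = 5/12, π_2 = 7/12

Solve πP = π with π_1 + π_2 = 1. From πP = π: π_1 · (1 − 7/8) + π_2 · 5/8 = π_1 ⇒ π_2 · 5/8 = π_1 · 7/8 ⇒ π_2/π_1 = (7/8)/(5/8) = 7/5. Together with π_1 + π_2 = 1:
  π_1 = (5/8)/(7/8 + 5/8) = (5/8)/(3/2) = 5/12,
  π_2 = (7/8)/(7/8 + 5/8) = (7/8)/(3/2) = 7/12.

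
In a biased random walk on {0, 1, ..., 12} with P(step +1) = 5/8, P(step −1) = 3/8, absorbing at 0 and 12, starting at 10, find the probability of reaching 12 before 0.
P(hit 12 before 0) = (1 − (3/5)^10) / (1 − (3/5)^12) = 15166525/15225574

Let u_k denote P(reach 12 before 0 | start at k). Boundary: u_0 = 0, u_12 = 1. Recurrence: u_k = 5/8·u_{k+1} + 3/8·u_{k-1} for 1 ≤ k ≤ 11. Try u_k = A + B·r^k with r = q/p = (3/8)/(5/8) = 3/5. Substitution satisfies the recurrence; boundary conditions give:
  u_k = (1 − r^k) / (1 − r^N) = (1 − (3/5)^10) / (1 − (3/5)^12) = 15166525/15225574.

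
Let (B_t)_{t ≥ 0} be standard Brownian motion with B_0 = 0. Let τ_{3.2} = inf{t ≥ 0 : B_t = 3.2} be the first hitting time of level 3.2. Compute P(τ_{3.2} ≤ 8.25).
P(τ_{3.2} ≤ 8.25) = 2(1 − Φ(3.2/√8.25)) = 2(1 − Φ(1.1141)) ≈ 0.2652

By the reflection principle for standard BM, P(τ_b ≤ t) = 2 · P(B_t ≥ b). Since B_t ~ N(0, t), P(B_t ≥ 3.2) = 1 − Φ(3.2/√t) = 1 − Φ(3.2/√8.25) = 1 − Φ(1.1141) ≈ 0.13262. Doubling: P(τ_{3.2} ≤ 8.25) ≈ 2 · 0.13262 = 0.26524 ≈ 0.2652.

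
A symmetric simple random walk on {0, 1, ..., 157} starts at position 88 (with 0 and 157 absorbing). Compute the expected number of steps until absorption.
E[τ | X_0 = 88] = 6072

Let v_k = E[τ | X_0 = k]. Boundary: v_0 = v_157 = 0. Recurrence: v_k = 1 + (v_{k-1} + v_{k+1})/2 for 1 ≤ k ≤ 156. The particular solution to v_k − (v_{k-1} + v_{k+1})/2 = 1 is v_k = −k^2. Adding homogeneous solution A + B k and matching boundaries gives v_k = k (157 − k). Substituting k = 88: v_88 = 88 · 69 = 6072.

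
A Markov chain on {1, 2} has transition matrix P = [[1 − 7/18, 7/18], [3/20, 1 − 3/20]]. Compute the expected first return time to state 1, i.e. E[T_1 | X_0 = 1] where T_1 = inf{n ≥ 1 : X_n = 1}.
E[T_1 | X_0 = 1] = 1/π_1 = 97/27

For an irreducible recurrent Markov chain with stationary distribution π, E[T_i | X_0 = i] = 1/π_i (Kac's formula). Here π_1 = (3/20)/(7/18 + 3/20) = (3/20)/(97/180) = 27/97, so E[T_1 | X_0 = 1] = 1/π_1 = (7/18 + 3/20)/(3/20) = (97/180)/(3/20) = 97/27.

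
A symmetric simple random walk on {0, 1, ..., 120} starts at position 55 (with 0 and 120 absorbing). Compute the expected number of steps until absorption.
E[τ | X_0 = 55] = 3575

Let v_k = E[τ | X_0 = k]. Boundary: v_0 = v_120 = 0. Recurrence: v_k = 1 + (v_{k-1} + v_{k+1})/2 for 1 ≤ k ≤ 119. The particular solution to v_k − (v_{k-1} + v_{k+1})/2 = 1 is v_k = −k^2. Adding homogeneous solution A + B k and matching boundaries gives v_k = k (120 − k). Substituting k = 55: v_55 = 55 · 65 = 3575.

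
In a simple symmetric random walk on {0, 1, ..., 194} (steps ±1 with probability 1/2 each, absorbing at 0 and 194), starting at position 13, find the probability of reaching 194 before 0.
P(hit 194 before 0) = 13/194

Let u_k = P(hit 194 before 0 | start at k). Then u_0 = 0, u_194 = 1, and u_k = u_{k-1}/2 + u_{k+1}/2 for 1 ≤ k ≤ 193. This harmonic recurrence is solved by u_k = k/194, giving u_13 = 13/194.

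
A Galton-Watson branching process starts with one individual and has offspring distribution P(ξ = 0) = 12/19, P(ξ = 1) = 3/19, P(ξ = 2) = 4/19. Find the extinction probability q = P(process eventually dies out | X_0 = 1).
q = 1

Mean offspring μ = 0·12/19 + 1·3/19 + 2·4/19 = 11/19 ≤ 1. For μ ≤ 1 with offspring not concentrated at 1, the Galton-Watson process goes extinct almost surely, so q = 1.
(Algebraic check: The pgf is f(s) = 12/19 + 3/19·s + 4/19·s². The extinction probability q is the smallest fixed point of f in [0, 1]. Setting s = f(s):
  4/19·s² + (3/19 − 1)·s + 12/19 = 0
  4/19·s² − (12/19 + 4/19)·s + 12/19 = 0
which factors as (s − 1)·(4/19·s − 12/19) = 0, giving roots s = 1 and s = (12/19)/(4/19) = 3. Since 3 ≥ 1, the smallest root in [0, 1] is s = 1.)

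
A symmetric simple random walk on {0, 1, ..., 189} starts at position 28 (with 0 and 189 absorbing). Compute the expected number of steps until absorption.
E[τ | X_0 = 28] = 4508

Let v_k = E[τ | X_0 = k]. Boundary: v_0 = v_189 = 0. Recurrence: v_k = 1 + (v_{k-1} + v_{k+1})/2 for 1 ≤ k ≤ 188. The particular solution to v_k − (v_{k-1} + v_{k+1})/2 = 1 is v_k = −k^2. Adding homogeneous solution A + B k and matching boundaries gives v_k = k (189 − k). Substituting k = 28: v_28 = 28 · 161 = 4508.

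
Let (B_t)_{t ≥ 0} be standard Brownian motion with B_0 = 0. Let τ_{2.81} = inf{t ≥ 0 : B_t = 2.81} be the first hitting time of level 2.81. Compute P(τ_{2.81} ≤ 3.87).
P(τ_{2.81} ≤ 3.87) = 2(1 − Φ(2.81/√3.87)) = 2(1 − Φ(1.4284)) ≈ 0.1532

By the reflection principle for standard BM, P(τ_b ≤ t) = 2 · P(B_t ≥ b). Since B_t ~ N(0, t), P(B_t ≥ 2.81) = 1 − Φ(2.81/√t) = 1 − Φ(2.81/√3.87) = 1 − Φ(1.4284) ≈ 0.07659. Doubling: P(τ_{2.81} ≤ 3.87) ≈ 2 · 0.07659 = 0.15318 ≈ 0.1532.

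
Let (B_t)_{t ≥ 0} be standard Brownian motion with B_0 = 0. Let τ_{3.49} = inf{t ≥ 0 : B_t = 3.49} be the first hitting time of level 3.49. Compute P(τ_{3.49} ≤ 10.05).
P(τ_{3.49} ≤ 10.05) = 2(1 − Φ(3.49/√10.05)) = 2(1 − Φ(1.1009)) ≈ 0.2709

By the reflection principle for standard BM, P(τ_b ≤ t) = 2 · P(B_t ≥ b). Since B_t ~ N(0, t), P(B_t ≥ 3.49) = 1 − Φ(3.49/√t) = 1 − Φ(3.49/√10.05) = 1 − Φ(1.1009) ≈ 0.13547. Doubling: P(τ_{3.49} ≤ 10.05) ≈ 2 · 0.13547 = 0.27094 ≈ 0.2709.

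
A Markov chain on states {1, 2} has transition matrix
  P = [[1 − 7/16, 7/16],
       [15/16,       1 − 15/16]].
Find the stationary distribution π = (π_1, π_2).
π_1 = 15/22, π_2 = 7/22

Solve πP = π with π_1 + π_2 = 1. From πP = π: π_1 · (1 − 7/16) + π_2 · 15/16 = π_1 ⇒ π_2 · 15/16 = π_1 · 7/16 ⇒ π_2/π_1 = (7/16)/(15/16) = 7/15. Together with π_1 + π_2 = 1:
  π_1 = (15/16)/(7/16 + 15/16) = (15/16)/(11/8) = 15/22,
  π_2 = (7/16)/(7/16 + 15/16) = (7/16)/(11/8) = 7/22.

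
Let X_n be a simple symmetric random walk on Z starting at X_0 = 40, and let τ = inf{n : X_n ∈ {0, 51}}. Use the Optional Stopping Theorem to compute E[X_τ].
E[X_τ] = 40

X_n is a martingale and τ is a bounded-mean stopping time (indeed τ is finite a.s. with bounded expectation since the walk is in a bounded region). By the OST, E[X_τ] = E[X_0] = 40. Equivalently: E[X_τ] = 51 · P(hit 51 first) + 0 · P(hit 0 first) = 51 · (40/51) = 40.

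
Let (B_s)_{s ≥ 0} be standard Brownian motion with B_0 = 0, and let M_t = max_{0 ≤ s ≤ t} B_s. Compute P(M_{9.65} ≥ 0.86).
P(M_{9.65} ≥ 0.86) = 2·P(B_{9.65} ≥ 0.86) = 2(1 − Φ(0.86/√9.65)) ≈ 0.7819

By the reflection principle for Brownian motion, P(M_t ≥ a) = 2 · P(B_t ≥ a) for a ≥ 0. Since B_t ~ N(0, t), P(B_t ≥ 0.86) = 1 − Φ(0.86/√t) = 1 − Φ(0.86/√9.65) = 1 − Φ(0.2768). So
  P(M_{9.65} ≥ 0.86) = 2(1 − Φ(0.2768)) ≈ 0.7819.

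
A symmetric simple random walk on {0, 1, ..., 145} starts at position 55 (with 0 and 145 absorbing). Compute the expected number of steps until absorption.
E[τ | X_0 = 55] = 4950

Let v_k = E[τ | X_0 = k]. Boundary: v_0 = v_145 = 0. Recurrence: v_k = 1 + (v_{k-1} + v_{k+1})/2 for 1 ≤ k ≤ 144. The particular solution to v_k − (v_{k-1} + v_{k+1})/2 = 1 is v_k = −k^2. Adding homogeneous solution A + B k and matching boundaries gives v_k = k (145 − k). Substituting k = 55: v_55 = 55 · 90 = 4950.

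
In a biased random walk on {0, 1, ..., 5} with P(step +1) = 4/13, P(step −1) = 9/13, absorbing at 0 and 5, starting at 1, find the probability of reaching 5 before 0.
P(hit 5 before 0) = (1 − (9/4)^1) / (1 − (9/4)^5) = 256/11605

Let u_k denote P(reach 5 before 0 | start at k). Boundary: u_0 = 0, u_5 = 1. Recurrence: u_k = 4/13·u_{k+1} + 9/13·u_{k-1} for 1 ≤ k ≤ 4. Try u_k = A + B·r^k with r = q/p = (9/13)/(4/13) = 9/4. Substitution satisfies the recurrence; boundary conditions give:
  u_k = (1 − r^k) / (1 − r^N) = (1 − (9/4)^1) / (1 − (9/4)^5) = 256/11605.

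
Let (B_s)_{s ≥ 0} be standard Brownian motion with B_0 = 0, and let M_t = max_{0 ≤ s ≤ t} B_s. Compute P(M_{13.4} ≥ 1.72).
P(M_{13.4} ≥ 1.72) = 2·P(B_{13.4} ≥ 1.72) = 2(1 − Φ(1.72/√13.4)) ≈ 0.6384

By the reflection principle for Brownian motion, P(M_t ≥ a) = 2 · P(B_t ≥ a) for a ≥ 0. Since B_t ~ N(0, t), P(B_t ≥ 1.72) = 1 − Φ(1.72/√t) = 1 − Φ(1.72/√13.4) = 1 − Φ(0.4699). So
  P(M_{13.4} ≥ 1.72) = 2(1 − Φ(0.4699)) ≈ 0.6384.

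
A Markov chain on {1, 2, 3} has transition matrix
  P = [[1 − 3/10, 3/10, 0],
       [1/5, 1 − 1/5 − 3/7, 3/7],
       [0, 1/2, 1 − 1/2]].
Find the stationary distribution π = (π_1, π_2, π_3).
π = (14/53, 21/53, 18/53)

This is a birth-death chain on three states, which satisfies detailed balance: π_1 · P_{12} = π_2 · P_{21} and π_2 · P_{23} = π_3 · P_{32}.
From π_1 · 3/10 = π_2 · 1/5: π_2/π_1 = (3/10)/(1/5) = 3/2.
From π_2 · 3/7 = π_3 · 1/2: π_3/π_2 = (3/7)/(1/2) = 6/7.
Take π_1 proportional to 1; then unnormalized π = (1, 3/2, 9/7). Normalize by dividing by the sum 53/14:
  π = (14/53, 21/53, 18/53).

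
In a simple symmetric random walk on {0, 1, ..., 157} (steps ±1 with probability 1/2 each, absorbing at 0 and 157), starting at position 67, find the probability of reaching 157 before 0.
P(hit 157 before 0) = 67/157

Let u_k = P(hit 157 before 0 | start at k). Then u_0 = 0, u_157 = 1, and u_k = u_{k-1}/2 + u_{k+1}/2 for 1 ≤ k ≤ 156. This harmonic recurrence is solved by u_k = k/157, giving u_67 = 67/157.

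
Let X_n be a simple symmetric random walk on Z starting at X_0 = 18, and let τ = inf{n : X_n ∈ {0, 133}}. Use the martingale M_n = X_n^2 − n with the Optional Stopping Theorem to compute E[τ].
E[τ] = 2070

M_n = X_n^2 − n is a martingale (since E[X_{n+1}^2 | F_n] = X_n^2 + 1). By OST (τ has finite mean in a bounded region), E[M_τ] = E[M_0] = X_0^2 − 0 = 18^2 = 324. Also E[M_τ] = E[X_τ^2] − E[τ]. The walk exits at 0 or 133, with P(hit 133 first) = 18/133, so E[X_τ^2] = 133^2 · 18/133 + 0 = 2394. Thus E[τ] = E[X_τ^2] − E[M_τ] = 2394 − 324 = 2070 = 18(133 − 18) = 2070.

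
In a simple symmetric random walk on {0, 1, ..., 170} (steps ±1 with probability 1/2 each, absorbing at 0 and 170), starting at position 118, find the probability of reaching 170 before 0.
P(hit 170 before 0) = 118/170 = 59/85

Let u_k = P(hit 170 before 0 | start at k). Then u_0 = 0, u_170 = 1, and u_k = u_{k-1}/2 + u_{k+1}/2 for 1 ≤ k ≤ 169. This harmonic recurrence is solved by u_k = k/170, giving u_118 = 118/170 = 59/85.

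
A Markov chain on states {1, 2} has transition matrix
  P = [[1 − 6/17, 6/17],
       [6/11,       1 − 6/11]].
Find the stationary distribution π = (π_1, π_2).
π_1 = 17/28, π_2 = 11/28

Solve πP = π with π_1 + π_2 = 1. From πP = π: π_1 · (1 − 6/17) + π_2 · 6/11 = π_1 ⇒ π_2 · 6/11 = π_1 · 6/17 ⇒ π_2/π_1 = (6/17)/(6/11) = 11/17. Together with π_1 + π_2 = 1:
  π_1 = (6/11)/(6/17 + 6/11) = (6/11)/(168/187) = 17/28,
  π_2 = (6/17)/(6/17 + 6/11) = (6/17)/(168/187) = 11/28.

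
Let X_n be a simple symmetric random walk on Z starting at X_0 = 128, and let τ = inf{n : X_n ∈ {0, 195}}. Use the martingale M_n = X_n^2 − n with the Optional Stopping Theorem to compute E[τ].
E[τ] = 8576

M_n = X_n^2 − n is a martingale (since E[X_{n+1}^2 | F_n] = X_n^2 + 1). By OST (τ has finite mean in a bounded region), E[M_τ] = E[M_0] = X_0^2 − 0 = 128^2 = 16384. Also E[M_τ] = E[X_τ^2] − E[τ]. The walk exits at 0 or 195, with P(hit 195 first) = 128/195, so E[X_τ^2] = 195^2 · 128/195 + 0 = 24960. Thus E[τ] = E[X_τ^2] − E[M_τ] = 24960 − 16384 = 8576 = 128(195 − 128) = 8576.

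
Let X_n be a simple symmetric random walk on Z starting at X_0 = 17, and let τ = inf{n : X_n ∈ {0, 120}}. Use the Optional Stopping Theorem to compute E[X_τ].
E[X_τ] = 17

X_n is a martingale and τ is a bounded-mean stopping time (indeed τ is finite a.s. with bounded expectation since the walk is in a bounded region). By the OST, E[X_τ] = E[X_0] = 17. Equivalently: E[X_τ] = 120 · P(hit 120 first) + 0 · P(hit 0 first) = 120 · (17/120) = 17.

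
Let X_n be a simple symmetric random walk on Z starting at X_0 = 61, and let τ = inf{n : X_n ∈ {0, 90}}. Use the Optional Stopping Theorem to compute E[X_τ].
E[X_τ] = 61

X_n is a martingale and τ is a bounded-mean stopping time (indeed τ is finite a.s. with bounded expectation since the walk is in a bounded region). By the OST, E[X_τ] = E[X_0] = 61. Equivalently: E[X_τ] = 90 · P(hit 90 first) + 0 · P(hit 0 first) = 90 · (61/90) = 61.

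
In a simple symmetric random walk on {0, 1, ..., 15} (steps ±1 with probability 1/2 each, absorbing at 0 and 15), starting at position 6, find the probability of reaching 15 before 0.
P(hit 15 before 0) = 6/15 = 2/5

Let u_k = P(hit 15 before 0 | start at k). Then u_0 = 0, u_15 = 1, and u_k = u_{k-1}/2 + u_{k+1}/2 for 1 ≤ k ≤ 14. This harmonic recurrence is solved by u_k = k/15, giving u_6 = 6/15 = 2/5.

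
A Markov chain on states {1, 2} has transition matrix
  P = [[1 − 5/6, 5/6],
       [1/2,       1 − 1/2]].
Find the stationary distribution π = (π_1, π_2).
π_1 = 3/8, π_2 = 5/8

Solve πP = π with π_1 + π_2 = 1. From πP = π: π_1 · (1 − 5/6) + π_2 · 1/2 = π_1 ⇒ π_2 · 1/2 = π_1 · 5/6 ⇒ π_2/π_1 = (5/6)/(1/2) = 5/3. Together with π_1 + π_2 = 1:
  π_1 = (1/2)/(5/6 + 1/2) = (1/2)/(4/3) = 3/8,
  π_2 = (5/6)/(5/6 + 1/2) = (5/6)/(4/3) = 5/8.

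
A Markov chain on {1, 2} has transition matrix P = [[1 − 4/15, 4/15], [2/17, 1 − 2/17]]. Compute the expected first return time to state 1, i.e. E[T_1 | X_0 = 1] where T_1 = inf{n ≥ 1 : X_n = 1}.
E[T_1 | X_0 = 1] = 1/π_1 = 49/15

For an irreducible recurrent Markov chain with stationary distribution π, E[T_i | X_0 = i] = 1/π_i (Kac's formula). Here π_1 = (2/17)/(4/15 + 2/17) = (2/17)/(98/255) = 15/49, so E[T_1 | X_0 = 1] = 1/π_1 = (4/15 + 2/17)/(2/17) = (98/255)/(2/17) = 49/15.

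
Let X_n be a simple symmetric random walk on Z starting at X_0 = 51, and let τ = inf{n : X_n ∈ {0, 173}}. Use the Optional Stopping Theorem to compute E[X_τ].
E[X_τ] = 51

X_n is a martingale and τ is a bounded-mean stopping time (indeed τ is finite a.s. with bounded expectation since the walk is in a bounded region). By the OST, E[X_τ] = E[X_0] = 51. Equivalently: E[X_τ] = 173 · P(hit 173 first) + 0 · P(hit 0 first) = 173 · (51/173) = 51.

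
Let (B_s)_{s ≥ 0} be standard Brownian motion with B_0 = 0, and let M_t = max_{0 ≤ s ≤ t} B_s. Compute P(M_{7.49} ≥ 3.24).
P(M_{7.49} ≥ 3.24) = 2·P(B_{7.49} ≥ 3.24) = 2(1 − Φ(3.24/√7.49)) ≈ 0.2365

By the reflection principle for Brownian motion, P(M_t ≥ a) = 2 · P(B_t ≥ a) for a ≥ 0. Since B_t ~ N(0, t), P(B_t ≥ 3.24) = 1 − Φ(3.24/√t) = 1 − Φ(3.24/√7.49) = 1 − Φ(1.1839). So
  P(M_{7.49} ≥ 3.24) = 2(1 − Φ(1.1839)) ≈ 0.2365.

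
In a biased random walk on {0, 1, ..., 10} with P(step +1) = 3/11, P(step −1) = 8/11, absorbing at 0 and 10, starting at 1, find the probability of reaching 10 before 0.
P(hit 10 before 0) = (1 − (8/3)^1) / (1 − (8/3)^10) = 19683/214736555

Let u_k denote P(reach 10 before 0 | start at k). Boundary: u_0 = 0, u_10 = 1. Recurrence: u_k = 3/11·u_{k+1} + 8/11·u_{k-1} for 1 ≤ k ≤ 9. Try u_k = A + B·r^k with r = q/p = (8/11)/(3/11) = 8/3. Substitution satisfies the recurrence; boundary conditions give:
  u_k = (1 − r^k) / (1 − r^N) = (1 − (8/3)^1) / (1 − (8/3)^10) = 19683/214736555.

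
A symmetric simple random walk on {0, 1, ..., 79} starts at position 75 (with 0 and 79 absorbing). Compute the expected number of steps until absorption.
E[τ | X_0 = 75] = 300

Let v_k = E[τ | X_0 = k]. Boundary: v_0 = v_79 = 0. Recurrence: v_k = 1 + (v_{k-1} + v_{k+1})/2 for 1 ≤ k ≤ 78. The particular solution to v_k − (v_{k-1} + v_{k+1})/2 = 1 is v_k = −k^2. Adding homogeneous solution A + B k and matching boundaries gives v_k = k (79 − k). Substituting k = 75: v_75 = 75 · 4 = 300.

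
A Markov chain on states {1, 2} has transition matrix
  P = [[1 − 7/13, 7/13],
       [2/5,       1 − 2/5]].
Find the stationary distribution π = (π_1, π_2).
π_1 = 26/61, π_2 = 35/61

Solve πP = π with π_1 + π_2 = 1. From πP = π: π_1 · (1 − 7/13) + π_2 · 2/5 = π_1 ⇒ π_2 · 2/5 = π_1 · 7/13 ⇒ π_2/π_1 = (7/13)/(2/5) = 35/26. Together with π_1 + π_2 = 1:
  π_1 = (2/5)/(7/13 + 2/5) = (2/5)/(61/65) = 26/61,
  π_2 = (7/13)/(7/13 + 2/5) = (7/13)/(61/65) = 35/61.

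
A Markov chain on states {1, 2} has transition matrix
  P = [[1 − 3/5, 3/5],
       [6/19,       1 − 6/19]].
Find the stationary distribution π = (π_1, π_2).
π_1 = 10/29, π_2 = 19/29

Solve πP = π with π_1 + π_2 = 1. From πP = π: π_1 · (1 − 3/5) + π_2 · 6/19 = π_1 ⇒ π_2 · 6/19 = π_1 · 3/5 ⇒ π_2/π_1 = (3/5)/(6/19) = 19/10. Together with π_1 + π_2 = 1:
  π_1 = (6/19)/(3/5 + 6/19) = (6/19)/(87/95) = 10/29,
  π_2 = (3/5)/(3/5 + 6/19) = (3/5)/(87/95) = 19/29.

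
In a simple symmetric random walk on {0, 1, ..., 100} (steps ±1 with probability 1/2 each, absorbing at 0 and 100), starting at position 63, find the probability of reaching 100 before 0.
P(hit 100 before 0) = 63/100

Let u_k = P(hit 100 before 0 | start at k). Then u_0 = 0, u_100 = 1, and u_k = u_{k-1}/2 + u_{k+1}/2 for 1 ≤ k ≤ 99. This harmonic recurrence is solved by u_k = k/100, giving u_63 = 63/100.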